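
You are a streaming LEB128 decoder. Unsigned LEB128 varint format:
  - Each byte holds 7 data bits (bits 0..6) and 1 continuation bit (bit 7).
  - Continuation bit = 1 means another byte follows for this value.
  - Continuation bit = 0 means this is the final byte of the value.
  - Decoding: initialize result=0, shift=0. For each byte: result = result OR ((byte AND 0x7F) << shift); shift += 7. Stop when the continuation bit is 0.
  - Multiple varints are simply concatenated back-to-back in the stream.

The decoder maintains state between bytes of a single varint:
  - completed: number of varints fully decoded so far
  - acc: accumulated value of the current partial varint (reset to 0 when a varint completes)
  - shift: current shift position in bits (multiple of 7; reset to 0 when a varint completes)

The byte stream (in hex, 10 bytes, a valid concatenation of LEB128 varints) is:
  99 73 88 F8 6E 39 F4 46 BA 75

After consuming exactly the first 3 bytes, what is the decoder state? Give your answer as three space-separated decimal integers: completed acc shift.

Answer: 1 8 7

Derivation:
byte[0]=0x99 cont=1 payload=0x19: acc |= 25<<0 -> completed=0 acc=25 shift=7
byte[1]=0x73 cont=0 payload=0x73: varint #1 complete (value=14745); reset -> completed=1 acc=0 shift=0
byte[2]=0x88 cont=1 payload=0x08: acc |= 8<<0 -> completed=1 acc=8 shift=7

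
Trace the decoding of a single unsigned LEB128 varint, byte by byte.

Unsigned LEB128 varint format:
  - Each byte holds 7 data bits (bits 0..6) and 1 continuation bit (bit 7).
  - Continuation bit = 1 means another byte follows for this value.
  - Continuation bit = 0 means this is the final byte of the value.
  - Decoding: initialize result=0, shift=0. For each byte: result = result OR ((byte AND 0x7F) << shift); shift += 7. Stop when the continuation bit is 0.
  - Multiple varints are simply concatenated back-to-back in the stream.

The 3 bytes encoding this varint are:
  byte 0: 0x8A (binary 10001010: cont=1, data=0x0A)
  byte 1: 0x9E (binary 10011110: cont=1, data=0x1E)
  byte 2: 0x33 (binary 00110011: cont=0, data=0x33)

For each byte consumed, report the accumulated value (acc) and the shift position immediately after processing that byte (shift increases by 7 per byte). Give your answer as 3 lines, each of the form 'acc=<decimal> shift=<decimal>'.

byte 0=0x8A: payload=0x0A=10, contrib = 10<<0 = 10; acc -> 10, shift -> 7
byte 1=0x9E: payload=0x1E=30, contrib = 30<<7 = 3840; acc -> 3850, shift -> 14
byte 2=0x33: payload=0x33=51, contrib = 51<<14 = 835584; acc -> 839434, shift -> 21

Answer: acc=10 shift=7
acc=3850 shift=14
acc=839434 shift=21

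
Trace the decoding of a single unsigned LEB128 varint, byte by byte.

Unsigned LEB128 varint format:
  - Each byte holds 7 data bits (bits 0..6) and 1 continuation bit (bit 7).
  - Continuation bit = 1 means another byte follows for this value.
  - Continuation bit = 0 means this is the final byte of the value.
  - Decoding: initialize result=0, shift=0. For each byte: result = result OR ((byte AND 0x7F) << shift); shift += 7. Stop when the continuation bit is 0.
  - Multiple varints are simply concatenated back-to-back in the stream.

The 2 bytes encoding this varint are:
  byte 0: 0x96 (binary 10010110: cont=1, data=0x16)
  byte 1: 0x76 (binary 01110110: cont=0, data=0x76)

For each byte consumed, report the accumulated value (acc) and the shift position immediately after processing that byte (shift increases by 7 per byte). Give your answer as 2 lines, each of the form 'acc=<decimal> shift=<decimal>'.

byte 0=0x96: payload=0x16=22, contrib = 22<<0 = 22; acc -> 22, shift -> 7
byte 1=0x76: payload=0x76=118, contrib = 118<<7 = 15104; acc -> 15126, shift -> 14

Answer: acc=22 shift=7
acc=15126 shift=14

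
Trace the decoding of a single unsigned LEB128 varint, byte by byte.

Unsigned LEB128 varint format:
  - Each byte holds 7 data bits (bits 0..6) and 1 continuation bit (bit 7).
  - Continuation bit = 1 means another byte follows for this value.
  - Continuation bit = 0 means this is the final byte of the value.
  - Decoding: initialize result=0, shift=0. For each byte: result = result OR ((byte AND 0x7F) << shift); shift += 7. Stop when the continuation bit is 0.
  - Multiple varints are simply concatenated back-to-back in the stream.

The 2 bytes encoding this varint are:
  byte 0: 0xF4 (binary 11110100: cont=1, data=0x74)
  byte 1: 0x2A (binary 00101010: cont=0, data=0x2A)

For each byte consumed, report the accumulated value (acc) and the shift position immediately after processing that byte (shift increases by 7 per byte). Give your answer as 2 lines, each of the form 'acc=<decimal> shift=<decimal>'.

Answer: acc=116 shift=7
acc=5492 shift=14

Derivation:
byte 0=0xF4: payload=0x74=116, contrib = 116<<0 = 116; acc -> 116, shift -> 7
byte 1=0x2A: payload=0x2A=42, contrib = 42<<7 = 5376; acc -> 5492, shift -> 14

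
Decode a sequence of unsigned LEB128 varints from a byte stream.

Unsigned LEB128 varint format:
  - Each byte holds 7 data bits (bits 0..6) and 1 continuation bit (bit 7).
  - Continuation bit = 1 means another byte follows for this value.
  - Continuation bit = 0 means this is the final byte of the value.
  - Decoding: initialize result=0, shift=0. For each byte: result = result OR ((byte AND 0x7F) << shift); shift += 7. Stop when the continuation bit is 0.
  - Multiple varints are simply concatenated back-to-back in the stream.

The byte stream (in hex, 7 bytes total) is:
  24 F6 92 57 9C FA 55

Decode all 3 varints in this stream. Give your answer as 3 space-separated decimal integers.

Answer: 36 1427830 1408284

Derivation:
  byte[0]=0x24 cont=0 payload=0x24=36: acc |= 36<<0 -> acc=36 shift=7 [end]
Varint 1: bytes[0:1] = 24 -> value 36 (1 byte(s))
  byte[1]=0xF6 cont=1 payload=0x76=118: acc |= 118<<0 -> acc=118 shift=7
  byte[2]=0x92 cont=1 payload=0x12=18: acc |= 18<<7 -> acc=2422 shift=14
  byte[3]=0x57 cont=0 payload=0x57=87: acc |= 87<<14 -> acc=1427830 shift=21 [end]
Varint 2: bytes[1:4] = F6 92 57 -> value 1427830 (3 byte(s))
  byte[4]=0x9C cont=1 payload=0x1C=28: acc |= 28<<0 -> acc=28 shift=7
  byte[5]=0xFA cont=1 payload=0x7A=122: acc |= 122<<7 -> acc=15644 shift=14
  byte[6]=0x55 cont=0 payload=0x55=85: acc |= 85<<14 -> acc=1408284 shift=21 [end]
Varint 3: bytes[4:7] = 9C FA 55 -> value 1408284 (3 byte(s))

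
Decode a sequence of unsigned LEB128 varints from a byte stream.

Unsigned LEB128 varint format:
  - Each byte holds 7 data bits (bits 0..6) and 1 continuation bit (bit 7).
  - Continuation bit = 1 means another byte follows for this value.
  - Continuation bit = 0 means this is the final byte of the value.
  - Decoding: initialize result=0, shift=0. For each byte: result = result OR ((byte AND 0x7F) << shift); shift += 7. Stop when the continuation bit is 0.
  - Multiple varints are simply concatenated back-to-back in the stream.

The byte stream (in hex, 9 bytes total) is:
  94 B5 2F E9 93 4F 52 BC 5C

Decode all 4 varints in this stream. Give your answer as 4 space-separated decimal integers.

  byte[0]=0x94 cont=1 payload=0x14=20: acc |= 20<<0 -> acc=20 shift=7
  byte[1]=0xB5 cont=1 payload=0x35=53: acc |= 53<<7 -> acc=6804 shift=14
  byte[2]=0x2F cont=0 payload=0x2F=47: acc |= 47<<14 -> acc=776852 shift=21 [end]
Varint 1: bytes[0:3] = 94 B5 2F -> value 776852 (3 byte(s))
  byte[3]=0xE9 cont=1 payload=0x69=105: acc |= 105<<0 -> acc=105 shift=7
  byte[4]=0x93 cont=1 payload=0x13=19: acc |= 19<<7 -> acc=2537 shift=14
  byte[5]=0x4F cont=0 payload=0x4F=79: acc |= 79<<14 -> acc=1296873 shift=21 [end]
Varint 2: bytes[3:6] = E9 93 4F -> value 1296873 (3 byte(s))
  byte[6]=0x52 cont=0 payload=0x52=82: acc |= 82<<0 -> acc=82 shift=7 [end]
Varint 3: bytes[6:7] = 52 -> value 82 (1 byte(s))
  byte[7]=0xBC cont=1 payload=0x3C=60: acc |= 60<<0 -> acc=60 shift=7
  byte[8]=0x5C cont=0 payload=0x5C=92: acc |= 92<<7 -> acc=11836 shift=14 [end]
Varint 4: bytes[7:9] = BC 5C -> value 11836 (2 byte(s))

Answer: 776852 1296873 82 11836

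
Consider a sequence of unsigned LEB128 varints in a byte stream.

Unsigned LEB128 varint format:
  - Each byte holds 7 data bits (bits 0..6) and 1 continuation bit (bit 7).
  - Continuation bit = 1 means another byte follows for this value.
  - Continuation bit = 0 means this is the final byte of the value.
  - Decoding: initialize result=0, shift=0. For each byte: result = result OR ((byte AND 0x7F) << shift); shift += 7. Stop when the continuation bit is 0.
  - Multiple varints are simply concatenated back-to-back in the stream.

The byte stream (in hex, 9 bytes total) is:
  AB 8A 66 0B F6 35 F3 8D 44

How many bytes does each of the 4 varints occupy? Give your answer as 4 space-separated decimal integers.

Answer: 3 1 2 3

Derivation:
  byte[0]=0xAB cont=1 payload=0x2B=43: acc |= 43<<0 -> acc=43 shift=7
  byte[1]=0x8A cont=1 payload=0x0A=10: acc |= 10<<7 -> acc=1323 shift=14
  byte[2]=0x66 cont=0 payload=0x66=102: acc |= 102<<14 -> acc=1672491 shift=21 [end]
Varint 1: bytes[0:3] = AB 8A 66 -> value 1672491 (3 byte(s))
  byte[3]=0x0B cont=0 payload=0x0B=11: acc |= 11<<0 -> acc=11 shift=7 [end]
Varint 2: bytes[3:4] = 0B -> value 11 (1 byte(s))
  byte[4]=0xF6 cont=1 payload=0x76=118: acc |= 118<<0 -> acc=118 shift=7
  byte[5]=0x35 cont=0 payload=0x35=53: acc |= 53<<7 -> acc=6902 shift=14 [end]
Varint 3: bytes[4:6] = F6 35 -> value 6902 (2 byte(s))
  byte[6]=0xF3 cont=1 payload=0x73=115: acc |= 115<<0 -> acc=115 shift=7
  byte[7]=0x8D cont=1 payload=0x0D=13: acc |= 13<<7 -> acc=1779 shift=14
  byte[8]=0x44 cont=0 payload=0x44=68: acc |= 68<<14 -> acc=1115891 shift=21 [end]
Varint 4: bytes[6:9] = F3 8D 44 -> value 1115891 (3 byte(s))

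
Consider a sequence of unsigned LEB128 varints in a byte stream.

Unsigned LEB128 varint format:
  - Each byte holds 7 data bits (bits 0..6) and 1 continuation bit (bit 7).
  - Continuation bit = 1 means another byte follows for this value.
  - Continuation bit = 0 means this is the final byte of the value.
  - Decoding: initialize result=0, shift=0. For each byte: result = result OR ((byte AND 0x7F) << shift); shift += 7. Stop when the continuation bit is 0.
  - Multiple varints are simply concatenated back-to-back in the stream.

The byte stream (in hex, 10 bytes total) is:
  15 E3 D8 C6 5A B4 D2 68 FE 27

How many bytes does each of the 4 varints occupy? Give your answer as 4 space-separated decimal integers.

  byte[0]=0x15 cont=0 payload=0x15=21: acc |= 21<<0 -> acc=21 shift=7 [end]
Varint 1: bytes[0:1] = 15 -> value 21 (1 byte(s))
  byte[1]=0xE3 cont=1 payload=0x63=99: acc |= 99<<0 -> acc=99 shift=7
  byte[2]=0xD8 cont=1 payload=0x58=88: acc |= 88<<7 -> acc=11363 shift=14
  byte[3]=0xC6 cont=1 payload=0x46=70: acc |= 70<<14 -> acc=1158243 shift=21
  byte[4]=0x5A cont=0 payload=0x5A=90: acc |= 90<<21 -> acc=189901923 shift=28 [end]
Varint 2: bytes[1:5] = E3 D8 C6 5A -> value 189901923 (4 byte(s))
  byte[5]=0xB4 cont=1 payload=0x34=52: acc |= 52<<0 -> acc=52 shift=7
  byte[6]=0xD2 cont=1 payload=0x52=82: acc |= 82<<7 -> acc=10548 shift=14
  byte[7]=0x68 cont=0 payload=0x68=104: acc |= 104<<14 -> acc=1714484 shift=21 [end]
Varint 3: bytes[5:8] = B4 D2 68 -> value 1714484 (3 byte(s))
  byte[8]=0xFE cont=1 payload=0x7E=126: acc |= 126<<0 -> acc=126 shift=7
  byte[9]=0x27 cont=0 payload=0x27=39: acc |= 39<<7 -> acc=5118 shift=14 [end]
Varint 4: bytes[8:10] = FE 27 -> value 5118 (2 byte(s))

Answer: 1 4 3 2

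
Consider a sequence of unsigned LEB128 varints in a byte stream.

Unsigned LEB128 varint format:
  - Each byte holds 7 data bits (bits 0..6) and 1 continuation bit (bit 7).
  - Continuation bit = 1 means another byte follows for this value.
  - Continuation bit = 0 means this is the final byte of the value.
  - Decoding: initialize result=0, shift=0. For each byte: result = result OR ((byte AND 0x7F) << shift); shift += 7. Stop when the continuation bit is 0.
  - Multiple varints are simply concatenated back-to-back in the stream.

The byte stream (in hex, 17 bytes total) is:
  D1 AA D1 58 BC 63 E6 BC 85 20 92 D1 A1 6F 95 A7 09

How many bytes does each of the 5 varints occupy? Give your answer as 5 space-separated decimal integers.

  byte[0]=0xD1 cont=1 payload=0x51=81: acc |= 81<<0 -> acc=81 shift=7
  byte[1]=0xAA cont=1 payload=0x2A=42: acc |= 42<<7 -> acc=5457 shift=14
  byte[2]=0xD1 cont=1 payload=0x51=81: acc |= 81<<14 -> acc=1332561 shift=21
  byte[3]=0x58 cont=0 payload=0x58=88: acc |= 88<<21 -> acc=185881937 shift=28 [end]
Varint 1: bytes[0:4] = D1 AA D1 58 -> value 185881937 (4 byte(s))
  byte[4]=0xBC cont=1 payload=0x3C=60: acc |= 60<<0 -> acc=60 shift=7
  byte[5]=0x63 cont=0 payload=0x63=99: acc |= 99<<7 -> acc=12732 shift=14 [end]
Varint 2: bytes[4:6] = BC 63 -> value 12732 (2 byte(s))
  byte[6]=0xE6 cont=1 payload=0x66=102: acc |= 102<<0 -> acc=102 shift=7
  byte[7]=0xBC cont=1 payload=0x3C=60: acc |= 60<<7 -> acc=7782 shift=14
  byte[8]=0x85 cont=1 payload=0x05=5: acc |= 5<<14 -> acc=89702 shift=21
  byte[9]=0x20 cont=0 payload=0x20=32: acc |= 32<<21 -> acc=67198566 shift=28 [end]
Varint 3: bytes[6:10] = E6 BC 85 20 -> value 67198566 (4 byte(s))
  byte[10]=0x92 cont=1 payload=0x12=18: acc |= 18<<0 -> acc=18 shift=7
  byte[11]=0xD1 cont=1 payload=0x51=81: acc |= 81<<7 -> acc=10386 shift=14
  byte[12]=0xA1 cont=1 payload=0x21=33: acc |= 33<<14 -> acc=551058 shift=21
  byte[13]=0x6F cont=0 payload=0x6F=111: acc |= 111<<21 -> acc=233334930 shift=28 [end]
Varint 4: bytes[10:14] = 92 D1 A1 6F -> value 233334930 (4 byte(s))
  byte[14]=0x95 cont=1 payload=0x15=21: acc |= 21<<0 -> acc=21 shift=7
  byte[15]=0xA7 cont=1 payload=0x27=39: acc |= 39<<7 -> acc=5013 shift=14
  byte[16]=0x09 cont=0 payload=0x09=9: acc |= 9<<14 -> acc=152469 shift=21 [end]
Varint 5: bytes[14:17] = 95 A7 09 -> value 152469 (3 byte(s))

Answer: 4 2 4 4 3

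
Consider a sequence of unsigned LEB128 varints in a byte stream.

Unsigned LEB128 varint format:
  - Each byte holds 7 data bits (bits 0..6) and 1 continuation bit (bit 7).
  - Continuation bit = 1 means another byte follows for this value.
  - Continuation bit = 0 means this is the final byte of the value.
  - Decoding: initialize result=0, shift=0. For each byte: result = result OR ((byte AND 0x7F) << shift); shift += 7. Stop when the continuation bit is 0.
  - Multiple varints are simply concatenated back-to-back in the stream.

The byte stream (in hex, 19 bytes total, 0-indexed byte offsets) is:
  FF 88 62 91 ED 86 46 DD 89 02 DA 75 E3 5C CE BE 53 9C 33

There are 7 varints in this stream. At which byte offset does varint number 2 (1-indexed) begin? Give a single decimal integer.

  byte[0]=0xFF cont=1 payload=0x7F=127: acc |= 127<<0 -> acc=127 shift=7
  byte[1]=0x88 cont=1 payload=0x08=8: acc |= 8<<7 -> acc=1151 shift=14
  byte[2]=0x62 cont=0 payload=0x62=98: acc |= 98<<14 -> acc=1606783 shift=21 [end]
Varint 1: bytes[0:3] = FF 88 62 -> value 1606783 (3 byte(s))
  byte[3]=0x91 cont=1 payload=0x11=17: acc |= 17<<0 -> acc=17 shift=7
  byte[4]=0xED cont=1 payload=0x6D=109: acc |= 109<<7 -> acc=13969 shift=14
  byte[5]=0x86 cont=1 payload=0x06=6: acc |= 6<<14 -> acc=112273 shift=21
  byte[6]=0x46 cont=0 payload=0x46=70: acc |= 70<<21 -> acc=146912913 shift=28 [end]
Varint 2: bytes[3:7] = 91 ED 86 46 -> value 146912913 (4 byte(s))
  byte[7]=0xDD cont=1 payload=0x5D=93: acc |= 93<<0 -> acc=93 shift=7
  byte[8]=0x89 cont=1 payload=0x09=9: acc |= 9<<7 -> acc=1245 shift=14
  byte[9]=0x02 cont=0 payload=0x02=2: acc |= 2<<14 -> acc=34013 shift=21 [end]
Varint 3: bytes[7:10] = DD 89 02 -> value 34013 (3 byte(s))
  byte[10]=0xDA cont=1 payload=0x5A=90: acc |= 90<<0 -> acc=90 shift=7
  byte[11]=0x75 cont=0 payload=0x75=117: acc |= 117<<7 -> acc=15066 shift=14 [end]
Varint 4: bytes[10:12] = DA 75 -> value 15066 (2 byte(s))
  byte[12]=0xE3 cont=1 payload=0x63=99: acc |= 99<<0 -> acc=99 shift=7
  byte[13]=0x5C cont=0 payload=0x5C=92: acc |= 92<<7 -> acc=11875 shift=14 [end]
Varint 5: bytes[12:14] = E3 5C -> value 11875 (2 byte(s))
  byte[14]=0xCE cont=1 payload=0x4E=78: acc |= 78<<0 -> acc=78 shift=7
  byte[15]=0xBE cont=1 payload=0x3E=62: acc |= 62<<7 -> acc=8014 shift=14
  byte[16]=0x53 cont=0 payload=0x53=83: acc |= 83<<14 -> acc=1367886 shift=21 [end]
Varint 6: bytes[14:17] = CE BE 53 -> value 1367886 (3 byte(s))
  byte[17]=0x9C cont=1 payload=0x1C=28: acc |= 28<<0 -> acc=28 shift=7
  byte[18]=0x33 cont=0 payload=0x33=51: acc |= 51<<7 -> acc=6556 shift=14 [end]
Varint 7: bytes[17:19] = 9C 33 -> value 6556 (2 byte(s))

Answer: 3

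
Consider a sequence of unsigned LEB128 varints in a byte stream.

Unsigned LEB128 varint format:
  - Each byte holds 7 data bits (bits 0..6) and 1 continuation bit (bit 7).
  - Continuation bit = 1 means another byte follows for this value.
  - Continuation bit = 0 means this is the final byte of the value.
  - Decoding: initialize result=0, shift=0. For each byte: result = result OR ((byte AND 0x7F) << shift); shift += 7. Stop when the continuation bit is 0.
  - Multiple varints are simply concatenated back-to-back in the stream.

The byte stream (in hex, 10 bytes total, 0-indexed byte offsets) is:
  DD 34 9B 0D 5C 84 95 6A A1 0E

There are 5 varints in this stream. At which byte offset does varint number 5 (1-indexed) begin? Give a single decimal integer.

  byte[0]=0xDD cont=1 payload=0x5D=93: acc |= 93<<0 -> acc=93 shift=7
  byte[1]=0x34 cont=0 payload=0x34=52: acc |= 52<<7 -> acc=6749 shift=14 [end]
Varint 1: bytes[0:2] = DD 34 -> value 6749 (2 byte(s))
  byte[2]=0x9B cont=1 payload=0x1B=27: acc |= 27<<0 -> acc=27 shift=7
  byte[3]=0x0D cont=0 payload=0x0D=13: acc |= 13<<7 -> acc=1691 shift=14 [end]
Varint 2: bytes[2:4] = 9B 0D -> value 1691 (2 byte(s))
  byte[4]=0x5C cont=0 payload=0x5C=92: acc |= 92<<0 -> acc=92 shift=7 [end]
Varint 3: bytes[4:5] = 5C -> value 92 (1 byte(s))
  byte[5]=0x84 cont=1 payload=0x04=4: acc |= 4<<0 -> acc=4 shift=7
  byte[6]=0x95 cont=1 payload=0x15=21: acc |= 21<<7 -> acc=2692 shift=14
  byte[7]=0x6A cont=0 payload=0x6A=106: acc |= 106<<14 -> acc=1739396 shift=21 [end]
Varint 4: bytes[5:8] = 84 95 6A -> value 1739396 (3 byte(s))
  byte[8]=0xA1 cont=1 payload=0x21=33: acc |= 33<<0 -> acc=33 shift=7
  byte[9]=0x0E cont=0 payload=0x0E=14: acc |= 14<<7 -> acc=1825 shift=14 [end]
Varint 5: bytes[8:10] = A1 0E -> value 1825 (2 byte(s))

Answer: 8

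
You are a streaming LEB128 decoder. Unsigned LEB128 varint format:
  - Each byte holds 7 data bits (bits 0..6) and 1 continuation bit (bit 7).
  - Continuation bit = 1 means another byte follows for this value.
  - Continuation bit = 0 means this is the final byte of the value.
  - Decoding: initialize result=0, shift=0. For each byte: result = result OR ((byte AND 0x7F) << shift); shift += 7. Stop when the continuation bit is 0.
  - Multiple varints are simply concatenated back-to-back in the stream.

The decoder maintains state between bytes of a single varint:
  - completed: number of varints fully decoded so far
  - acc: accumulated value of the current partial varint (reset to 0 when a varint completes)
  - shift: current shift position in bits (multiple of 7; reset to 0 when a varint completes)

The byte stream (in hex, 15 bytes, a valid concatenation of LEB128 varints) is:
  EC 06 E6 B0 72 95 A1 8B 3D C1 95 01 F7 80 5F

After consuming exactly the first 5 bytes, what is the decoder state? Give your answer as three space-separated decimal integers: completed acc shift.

byte[0]=0xEC cont=1 payload=0x6C: acc |= 108<<0 -> completed=0 acc=108 shift=7
byte[1]=0x06 cont=0 payload=0x06: varint #1 complete (value=876); reset -> completed=1 acc=0 shift=0
byte[2]=0xE6 cont=1 payload=0x66: acc |= 102<<0 -> completed=1 acc=102 shift=7
byte[3]=0xB0 cont=1 payload=0x30: acc |= 48<<7 -> completed=1 acc=6246 shift=14
byte[4]=0x72 cont=0 payload=0x72: varint #2 complete (value=1874022); reset -> completed=2 acc=0 shift=0

Answer: 2 0 0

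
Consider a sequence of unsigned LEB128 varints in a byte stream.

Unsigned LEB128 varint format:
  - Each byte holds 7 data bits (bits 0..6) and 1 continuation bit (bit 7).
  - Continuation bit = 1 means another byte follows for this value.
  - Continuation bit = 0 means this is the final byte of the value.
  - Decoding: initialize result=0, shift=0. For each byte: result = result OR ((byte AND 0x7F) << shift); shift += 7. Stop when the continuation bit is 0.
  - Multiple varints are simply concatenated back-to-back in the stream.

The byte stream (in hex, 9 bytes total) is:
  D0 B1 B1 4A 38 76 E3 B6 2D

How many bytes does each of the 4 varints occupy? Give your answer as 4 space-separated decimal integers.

Answer: 4 1 1 3

Derivation:
  byte[0]=0xD0 cont=1 payload=0x50=80: acc |= 80<<0 -> acc=80 shift=7
  byte[1]=0xB1 cont=1 payload=0x31=49: acc |= 49<<7 -> acc=6352 shift=14
  byte[2]=0xB1 cont=1 payload=0x31=49: acc |= 49<<14 -> acc=809168 shift=21
  byte[3]=0x4A cont=0 payload=0x4A=74: acc |= 74<<21 -> acc=155998416 shift=28 [end]
Varint 1: bytes[0:4] = D0 B1 B1 4A -> value 155998416 (4 byte(s))
  byte[4]=0x38 cont=0 payload=0x38=56: acc |= 56<<0 -> acc=56 shift=7 [end]
Varint 2: bytes[4:5] = 38 -> value 56 (1 byte(s))
  byte[5]=0x76 cont=0 payload=0x76=118: acc |= 118<<0 -> acc=118 shift=7 [end]
Varint 3: bytes[5:6] = 76 -> value 118 (1 byte(s))
  byte[6]=0xE3 cont=1 payload=0x63=99: acc |= 99<<0 -> acc=99 shift=7
  byte[7]=0xB6 cont=1 payload=0x36=54: acc |= 54<<7 -> acc=7011 shift=14
  byte[8]=0x2D cont=0 payload=0x2D=45: acc |= 45<<14 -> acc=744291 shift=21 [end]
Varint 4: bytes[6:9] = E3 B6 2D -> value 744291 (3 byte(s))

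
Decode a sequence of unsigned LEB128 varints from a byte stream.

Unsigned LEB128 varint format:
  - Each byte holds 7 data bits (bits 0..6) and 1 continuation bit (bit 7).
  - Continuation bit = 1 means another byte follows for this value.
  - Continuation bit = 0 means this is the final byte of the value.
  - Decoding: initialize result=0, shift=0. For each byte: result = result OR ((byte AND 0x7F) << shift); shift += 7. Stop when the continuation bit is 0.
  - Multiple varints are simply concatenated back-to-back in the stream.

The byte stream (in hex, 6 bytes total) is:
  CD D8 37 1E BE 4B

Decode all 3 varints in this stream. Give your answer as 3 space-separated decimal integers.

Answer: 912461 30 9662

Derivation:
  byte[0]=0xCD cont=1 payload=0x4D=77: acc |= 77<<0 -> acc=77 shift=7
  byte[1]=0xD8 cont=1 payload=0x58=88: acc |= 88<<7 -> acc=11341 shift=14
  byte[2]=0x37 cont=0 payload=0x37=55: acc |= 55<<14 -> acc=912461 shift=21 [end]
Varint 1: bytes[0:3] = CD D8 37 -> value 912461 (3 byte(s))
  byte[3]=0x1E cont=0 payload=0x1E=30: acc |= 30<<0 -> acc=30 shift=7 [end]
Varint 2: bytes[3:4] = 1E -> value 30 (1 byte(s))
  byte[4]=0xBE cont=1 payload=0x3E=62: acc |= 62<<0 -> acc=62 shift=7
  byte[5]=0x4B cont=0 payload=0x4B=75: acc |= 75<<7 -> acc=9662 shift=14 [end]
Varint 3: bytes[4:6] = BE 4B -> value 9662 (2 byte(s))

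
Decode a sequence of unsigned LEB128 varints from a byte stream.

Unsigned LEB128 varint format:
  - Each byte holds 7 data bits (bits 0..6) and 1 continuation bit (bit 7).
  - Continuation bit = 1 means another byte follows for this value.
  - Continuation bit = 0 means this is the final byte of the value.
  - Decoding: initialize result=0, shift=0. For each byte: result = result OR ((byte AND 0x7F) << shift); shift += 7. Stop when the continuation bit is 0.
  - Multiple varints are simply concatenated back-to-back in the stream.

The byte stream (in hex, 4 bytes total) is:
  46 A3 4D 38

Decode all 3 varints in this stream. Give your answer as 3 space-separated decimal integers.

Answer: 70 9891 56

Derivation:
  byte[0]=0x46 cont=0 payload=0x46=70: acc |= 70<<0 -> acc=70 shift=7 [end]
Varint 1: bytes[0:1] = 46 -> value 70 (1 byte(s))
  byte[1]=0xA3 cont=1 payload=0x23=35: acc |= 35<<0 -> acc=35 shift=7
  byte[2]=0x4D cont=0 payload=0x4D=77: acc |= 77<<7 -> acc=9891 shift=14 [end]
Varint 2: bytes[1:3] = A3 4D -> value 9891 (2 byte(s))
  byte[3]=0x38 cont=0 payload=0x38=56: acc |= 56<<0 -> acc=56 shift=7 [end]
Varint 3: bytes[3:4] = 38 -> value 56 (1 byte(s))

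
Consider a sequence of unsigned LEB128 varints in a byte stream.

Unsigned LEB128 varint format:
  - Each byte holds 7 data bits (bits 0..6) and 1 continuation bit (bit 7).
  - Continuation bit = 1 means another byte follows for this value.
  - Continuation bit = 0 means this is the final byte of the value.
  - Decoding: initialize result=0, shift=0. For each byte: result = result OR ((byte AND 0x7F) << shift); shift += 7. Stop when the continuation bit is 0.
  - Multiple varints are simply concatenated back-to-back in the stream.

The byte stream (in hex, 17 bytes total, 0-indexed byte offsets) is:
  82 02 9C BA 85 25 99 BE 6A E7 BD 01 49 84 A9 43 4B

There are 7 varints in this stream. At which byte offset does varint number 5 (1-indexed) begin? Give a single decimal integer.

Answer: 12

Derivation:
  byte[0]=0x82 cont=1 payload=0x02=2: acc |= 2<<0 -> acc=2 shift=7
  byte[1]=0x02 cont=0 payload=0x02=2: acc |= 2<<7 -> acc=258 shift=14 [end]
Varint 1: bytes[0:2] = 82 02 -> value 258 (2 byte(s))
  byte[2]=0x9C cont=1 payload=0x1C=28: acc |= 28<<0 -> acc=28 shift=7
  byte[3]=0xBA cont=1 payload=0x3A=58: acc |= 58<<7 -> acc=7452 shift=14
  byte[4]=0x85 cont=1 payload=0x05=5: acc |= 5<<14 -> acc=89372 shift=21
  byte[5]=0x25 cont=0 payload=0x25=37: acc |= 37<<21 -> acc=77683996 shift=28 [end]
Varint 2: bytes[2:6] = 9C BA 85 25 -> value 77683996 (4 byte(s))
  byte[6]=0x99 cont=1 payload=0x19=25: acc |= 25<<0 -> acc=25 shift=7
  byte[7]=0xBE cont=1 payload=0x3E=62: acc |= 62<<7 -> acc=7961 shift=14
  byte[8]=0x6A cont=0 payload=0x6A=106: acc |= 106<<14 -> acc=1744665 shift=21 [end]
Varint 3: bytes[6:9] = 99 BE 6A -> value 1744665 (3 byte(s))
  byte[9]=0xE7 cont=1 payload=0x67=103: acc |= 103<<0 -> acc=103 shift=7
  byte[10]=0xBD cont=1 payload=0x3D=61: acc |= 61<<7 -> acc=7911 shift=14
  byte[11]=0x01 cont=0 payload=0x01=1: acc |= 1<<14 -> acc=24295 shift=21 [end]
Varint 4: bytes[9:12] = E7 BD 01 -> value 24295 (3 byte(s))
  byte[12]=0x49 cont=0 payload=0x49=73: acc |= 73<<0 -> acc=73 shift=7 [end]
Varint 5: bytes[12:13] = 49 -> value 73 (1 byte(s))
  byte[13]=0x84 cont=1 payload=0x04=4: acc |= 4<<0 -> acc=4 shift=7
  byte[14]=0xA9 cont=1 payload=0x29=41: acc |= 41<<7 -> acc=5252 shift=14
  byte[15]=0x43 cont=0 payload=0x43=67: acc |= 67<<14 -> acc=1102980 shift=21 [end]
Varint 6: bytes[13:16] = 84 A9 43 -> value 1102980 (3 byte(s))
  byte[16]=0x4B cont=0 payload=0x4B=75: acc |= 75<<0 -> acc=75 shift=7 [end]
Varint 7: bytes[16:17] = 4B -> value 75 (1 byte(s))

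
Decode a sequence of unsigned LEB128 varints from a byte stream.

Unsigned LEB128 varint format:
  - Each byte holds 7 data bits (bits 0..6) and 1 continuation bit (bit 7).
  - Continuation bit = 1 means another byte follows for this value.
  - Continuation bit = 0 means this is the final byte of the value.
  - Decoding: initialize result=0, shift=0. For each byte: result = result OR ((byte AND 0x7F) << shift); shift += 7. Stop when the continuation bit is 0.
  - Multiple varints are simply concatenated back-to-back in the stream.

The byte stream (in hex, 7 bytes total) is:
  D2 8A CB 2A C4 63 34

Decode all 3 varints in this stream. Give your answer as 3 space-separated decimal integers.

Answer: 89310546 12740 52

Derivation:
  byte[0]=0xD2 cont=1 payload=0x52=82: acc |= 82<<0 -> acc=82 shift=7
  byte[1]=0x8A cont=1 payload=0x0A=10: acc |= 10<<7 -> acc=1362 shift=14
  byte[2]=0xCB cont=1 payload=0x4B=75: acc |= 75<<14 -> acc=1230162 shift=21
  byte[3]=0x2A cont=0 payload=0x2A=42: acc |= 42<<21 -> acc=89310546 shift=28 [end]
Varint 1: bytes[0:4] = D2 8A CB 2A -> value 89310546 (4 byte(s))
  byte[4]=0xC4 cont=1 payload=0x44=68: acc |= 68<<0 -> acc=68 shift=7
  byte[5]=0x63 cont=0 payload=0x63=99: acc |= 99<<7 -> acc=12740 shift=14 [end]
Varint 2: bytes[4:6] = C4 63 -> value 12740 (2 byte(s))
  byte[6]=0x34 cont=0 payload=0x34=52: acc |= 52<<0 -> acc=52 shift=7 [end]
Varint 3: bytes[6:7] = 34 -> value 52 (1 byte(s))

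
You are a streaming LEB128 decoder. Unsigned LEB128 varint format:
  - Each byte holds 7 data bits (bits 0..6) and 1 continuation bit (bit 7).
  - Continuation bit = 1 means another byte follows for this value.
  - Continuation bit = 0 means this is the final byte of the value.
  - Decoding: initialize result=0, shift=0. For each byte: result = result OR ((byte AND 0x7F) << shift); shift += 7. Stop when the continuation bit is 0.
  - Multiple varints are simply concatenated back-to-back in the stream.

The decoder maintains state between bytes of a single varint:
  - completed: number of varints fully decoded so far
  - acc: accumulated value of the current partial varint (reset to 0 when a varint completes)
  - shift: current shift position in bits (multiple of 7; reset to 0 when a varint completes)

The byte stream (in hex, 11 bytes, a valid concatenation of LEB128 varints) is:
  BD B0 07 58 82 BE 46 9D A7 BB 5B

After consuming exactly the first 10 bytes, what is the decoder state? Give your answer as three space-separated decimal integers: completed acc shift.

byte[0]=0xBD cont=1 payload=0x3D: acc |= 61<<0 -> completed=0 acc=61 shift=7
byte[1]=0xB0 cont=1 payload=0x30: acc |= 48<<7 -> completed=0 acc=6205 shift=14
byte[2]=0x07 cont=0 payload=0x07: varint #1 complete (value=120893); reset -> completed=1 acc=0 shift=0
byte[3]=0x58 cont=0 payload=0x58: varint #2 complete (value=88); reset -> completed=2 acc=0 shift=0
byte[4]=0x82 cont=1 payload=0x02: acc |= 2<<0 -> completed=2 acc=2 shift=7
byte[5]=0xBE cont=1 payload=0x3E: acc |= 62<<7 -> completed=2 acc=7938 shift=14
byte[6]=0x46 cont=0 payload=0x46: varint #3 complete (value=1154818); reset -> completed=3 acc=0 shift=0
byte[7]=0x9D cont=1 payload=0x1D: acc |= 29<<0 -> completed=3 acc=29 shift=7
byte[8]=0xA7 cont=1 payload=0x27: acc |= 39<<7 -> completed=3 acc=5021 shift=14
byte[9]=0xBB cont=1 payload=0x3B: acc |= 59<<14 -> completed=3 acc=971677 shift=21

Answer: 3 971677 21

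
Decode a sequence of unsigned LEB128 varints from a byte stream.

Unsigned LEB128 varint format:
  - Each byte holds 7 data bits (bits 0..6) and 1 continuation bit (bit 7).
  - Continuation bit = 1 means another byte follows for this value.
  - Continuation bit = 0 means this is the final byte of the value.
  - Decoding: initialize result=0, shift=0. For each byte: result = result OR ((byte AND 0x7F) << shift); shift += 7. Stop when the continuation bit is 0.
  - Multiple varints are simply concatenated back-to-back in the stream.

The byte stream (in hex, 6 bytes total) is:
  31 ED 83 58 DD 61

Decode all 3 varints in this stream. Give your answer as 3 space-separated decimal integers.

Answer: 49 1442285 12509

Derivation:
  byte[0]=0x31 cont=0 payload=0x31=49: acc |= 49<<0 -> acc=49 shift=7 [end]
Varint 1: bytes[0:1] = 31 -> value 49 (1 byte(s))
  byte[1]=0xED cont=1 payload=0x6D=109: acc |= 109<<0 -> acc=109 shift=7
  byte[2]=0x83 cont=1 payload=0x03=3: acc |= 3<<7 -> acc=493 shift=14
  byte[3]=0x58 cont=0 payload=0x58=88: acc |= 88<<14 -> acc=1442285 shift=21 [end]
Varint 2: bytes[1:4] = ED 83 58 -> value 1442285 (3 byte(s))
  byte[4]=0xDD cont=1 payload=0x5D=93: acc |= 93<<0 -> acc=93 shift=7
  byte[5]=0x61 cont=0 payload=0x61=97: acc |= 97<<7 -> acc=12509 shift=14 [end]
Varint 3: bytes[4:6] = DD 61 -> value 12509 (2 byte(s))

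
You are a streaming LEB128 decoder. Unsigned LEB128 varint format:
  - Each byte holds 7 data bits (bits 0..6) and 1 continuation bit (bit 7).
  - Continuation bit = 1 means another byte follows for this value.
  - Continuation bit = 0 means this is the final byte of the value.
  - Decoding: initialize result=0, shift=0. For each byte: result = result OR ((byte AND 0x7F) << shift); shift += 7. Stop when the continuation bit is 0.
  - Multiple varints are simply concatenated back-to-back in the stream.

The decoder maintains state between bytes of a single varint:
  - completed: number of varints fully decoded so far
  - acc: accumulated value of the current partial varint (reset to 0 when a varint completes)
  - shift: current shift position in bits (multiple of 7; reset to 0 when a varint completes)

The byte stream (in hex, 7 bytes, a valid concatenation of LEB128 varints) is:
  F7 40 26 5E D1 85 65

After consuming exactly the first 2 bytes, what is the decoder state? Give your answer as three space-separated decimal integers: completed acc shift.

byte[0]=0xF7 cont=1 payload=0x77: acc |= 119<<0 -> completed=0 acc=119 shift=7
byte[1]=0x40 cont=0 payload=0x40: varint #1 complete (value=8311); reset -> completed=1 acc=0 shift=0

Answer: 1 0 0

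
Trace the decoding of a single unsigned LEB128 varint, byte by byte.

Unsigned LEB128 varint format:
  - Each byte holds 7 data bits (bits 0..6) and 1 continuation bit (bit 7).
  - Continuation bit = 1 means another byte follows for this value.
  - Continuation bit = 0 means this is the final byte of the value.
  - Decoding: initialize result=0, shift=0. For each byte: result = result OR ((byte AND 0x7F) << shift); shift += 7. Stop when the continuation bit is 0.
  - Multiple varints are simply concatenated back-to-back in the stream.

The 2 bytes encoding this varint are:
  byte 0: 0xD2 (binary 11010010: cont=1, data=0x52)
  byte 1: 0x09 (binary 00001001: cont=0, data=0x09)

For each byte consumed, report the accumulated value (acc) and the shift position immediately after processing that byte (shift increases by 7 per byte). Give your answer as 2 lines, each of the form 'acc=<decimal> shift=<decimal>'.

byte 0=0xD2: payload=0x52=82, contrib = 82<<0 = 82; acc -> 82, shift -> 7
byte 1=0x09: payload=0x09=9, contrib = 9<<7 = 1152; acc -> 1234, shift -> 14

Answer: acc=82 shift=7
acc=1234 shift=14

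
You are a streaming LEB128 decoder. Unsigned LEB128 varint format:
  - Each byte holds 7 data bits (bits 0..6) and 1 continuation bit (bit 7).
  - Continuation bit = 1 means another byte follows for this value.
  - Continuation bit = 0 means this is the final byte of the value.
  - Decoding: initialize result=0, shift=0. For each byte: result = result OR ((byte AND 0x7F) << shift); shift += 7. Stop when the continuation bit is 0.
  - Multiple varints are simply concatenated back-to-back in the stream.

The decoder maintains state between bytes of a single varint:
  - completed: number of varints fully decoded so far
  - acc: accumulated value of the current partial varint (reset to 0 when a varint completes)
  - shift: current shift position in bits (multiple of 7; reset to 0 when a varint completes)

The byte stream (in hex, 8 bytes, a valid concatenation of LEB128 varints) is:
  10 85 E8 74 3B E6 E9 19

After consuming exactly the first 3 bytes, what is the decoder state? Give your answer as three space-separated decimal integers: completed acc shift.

byte[0]=0x10 cont=0 payload=0x10: varint #1 complete (value=16); reset -> completed=1 acc=0 shift=0
byte[1]=0x85 cont=1 payload=0x05: acc |= 5<<0 -> completed=1 acc=5 shift=7
byte[2]=0xE8 cont=1 payload=0x68: acc |= 104<<7 -> completed=1 acc=13317 shift=14

Answer: 1 13317 14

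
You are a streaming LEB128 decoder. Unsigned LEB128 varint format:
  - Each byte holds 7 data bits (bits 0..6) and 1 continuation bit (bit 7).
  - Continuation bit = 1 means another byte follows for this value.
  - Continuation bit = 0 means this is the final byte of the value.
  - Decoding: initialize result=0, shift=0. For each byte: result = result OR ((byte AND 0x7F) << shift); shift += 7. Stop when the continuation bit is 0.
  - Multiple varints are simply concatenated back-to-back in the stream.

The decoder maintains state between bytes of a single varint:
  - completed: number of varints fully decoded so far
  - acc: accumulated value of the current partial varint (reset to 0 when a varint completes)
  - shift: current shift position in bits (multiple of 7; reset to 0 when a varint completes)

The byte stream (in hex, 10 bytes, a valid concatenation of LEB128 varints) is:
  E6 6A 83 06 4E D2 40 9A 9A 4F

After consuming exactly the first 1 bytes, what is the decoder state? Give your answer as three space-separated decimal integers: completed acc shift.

byte[0]=0xE6 cont=1 payload=0x66: acc |= 102<<0 -> completed=0 acc=102 shift=7

Answer: 0 102 7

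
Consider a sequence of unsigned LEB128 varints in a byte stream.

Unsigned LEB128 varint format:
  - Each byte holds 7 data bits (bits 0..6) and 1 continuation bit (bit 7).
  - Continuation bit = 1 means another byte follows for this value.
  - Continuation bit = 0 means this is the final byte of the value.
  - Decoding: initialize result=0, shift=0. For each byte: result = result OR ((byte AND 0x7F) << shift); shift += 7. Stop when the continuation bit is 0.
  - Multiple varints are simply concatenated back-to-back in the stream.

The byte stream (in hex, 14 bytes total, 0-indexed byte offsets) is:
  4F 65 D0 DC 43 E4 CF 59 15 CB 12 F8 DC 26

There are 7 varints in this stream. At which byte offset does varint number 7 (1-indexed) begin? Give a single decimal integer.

Answer: 11

Derivation:
  byte[0]=0x4F cont=0 payload=0x4F=79: acc |= 79<<0 -> acc=79 shift=7 [end]
Varint 1: bytes[0:1] = 4F -> value 79 (1 byte(s))
  byte[1]=0x65 cont=0 payload=0x65=101: acc |= 101<<0 -> acc=101 shift=7 [end]
Varint 2: bytes[1:2] = 65 -> value 101 (1 byte(s))
  byte[2]=0xD0 cont=1 payload=0x50=80: acc |= 80<<0 -> acc=80 shift=7
  byte[3]=0xDC cont=1 payload=0x5C=92: acc |= 92<<7 -> acc=11856 shift=14
  byte[4]=0x43 cont=0 payload=0x43=67: acc |= 67<<14 -> acc=1109584 shift=21 [end]
Varint 3: bytes[2:5] = D0 DC 43 -> value 1109584 (3 byte(s))
  byte[5]=0xE4 cont=1 payload=0x64=100: acc |= 100<<0 -> acc=100 shift=7
  byte[6]=0xCF cont=1 payload=0x4F=79: acc |= 79<<7 -> acc=10212 shift=14
  byte[7]=0x59 cont=0 payload=0x59=89: acc |= 89<<14 -> acc=1468388 shift=21 [end]
Varint 4: bytes[5:8] = E4 CF 59 -> value 1468388 (3 byte(s))
  byte[8]=0x15 cont=0 payload=0x15=21: acc |= 21<<0 -> acc=21 shift=7 [end]
Varint 5: bytes[8:9] = 15 -> value 21 (1 byte(s))
  byte[9]=0xCB cont=1 payload=0x4B=75: acc |= 75<<0 -> acc=75 shift=7
  byte[10]=0x12 cont=0 payload=0x12=18: acc |= 18<<7 -> acc=2379 shift=14 [end]
Varint 6: bytes[9:11] = CB 12 -> value 2379 (2 byte(s))
  byte[11]=0xF8 cont=1 payload=0x78=120: acc |= 120<<0 -> acc=120 shift=7
  byte[12]=0xDC cont=1 payload=0x5C=92: acc |= 92<<7 -> acc=11896 shift=14
  byte[13]=0x26 cont=0 payload=0x26=38: acc |= 38<<14 -> acc=634488 shift=21 [end]
Varint 7: bytes[11:14] = F8 DC 26 -> value 634488 (3 byte(s))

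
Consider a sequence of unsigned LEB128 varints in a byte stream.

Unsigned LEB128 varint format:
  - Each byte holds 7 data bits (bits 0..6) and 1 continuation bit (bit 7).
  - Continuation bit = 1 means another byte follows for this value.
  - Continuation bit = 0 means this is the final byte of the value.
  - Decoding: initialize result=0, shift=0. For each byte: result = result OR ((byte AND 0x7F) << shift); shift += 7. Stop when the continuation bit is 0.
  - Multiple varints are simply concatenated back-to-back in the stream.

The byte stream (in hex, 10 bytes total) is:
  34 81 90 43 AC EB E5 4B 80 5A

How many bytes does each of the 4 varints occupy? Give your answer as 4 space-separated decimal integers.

Answer: 1 3 4 2

Derivation:
  byte[0]=0x34 cont=0 payload=0x34=52: acc |= 52<<0 -> acc=52 shift=7 [end]
Varint 1: bytes[0:1] = 34 -> value 52 (1 byte(s))
  byte[1]=0x81 cont=1 payload=0x01=1: acc |= 1<<0 -> acc=1 shift=7
  byte[2]=0x90 cont=1 payload=0x10=16: acc |= 16<<7 -> acc=2049 shift=14
  byte[3]=0x43 cont=0 payload=0x43=67: acc |= 67<<14 -> acc=1099777 shift=21 [end]
Varint 2: bytes[1:4] = 81 90 43 -> value 1099777 (3 byte(s))
  byte[4]=0xAC cont=1 payload=0x2C=44: acc |= 44<<0 -> acc=44 shift=7
  byte[5]=0xEB cont=1 payload=0x6B=107: acc |= 107<<7 -> acc=13740 shift=14
  byte[6]=0xE5 cont=1 payload=0x65=101: acc |= 101<<14 -> acc=1668524 shift=21
  byte[7]=0x4B cont=0 payload=0x4B=75: acc |= 75<<21 -> acc=158954924 shift=28 [end]
Varint 3: bytes[4:8] = AC EB E5 4B -> value 158954924 (4 byte(s))
  byte[8]=0x80 cont=1 payload=0x00=0: acc |= 0<<0 -> acc=0 shift=7
  byte[9]=0x5A cont=0 payload=0x5A=90: acc |= 90<<7 -> acc=11520 shift=14 [end]
Varint 4: bytes[8:10] = 80 5A -> value 11520 (2 byte(s))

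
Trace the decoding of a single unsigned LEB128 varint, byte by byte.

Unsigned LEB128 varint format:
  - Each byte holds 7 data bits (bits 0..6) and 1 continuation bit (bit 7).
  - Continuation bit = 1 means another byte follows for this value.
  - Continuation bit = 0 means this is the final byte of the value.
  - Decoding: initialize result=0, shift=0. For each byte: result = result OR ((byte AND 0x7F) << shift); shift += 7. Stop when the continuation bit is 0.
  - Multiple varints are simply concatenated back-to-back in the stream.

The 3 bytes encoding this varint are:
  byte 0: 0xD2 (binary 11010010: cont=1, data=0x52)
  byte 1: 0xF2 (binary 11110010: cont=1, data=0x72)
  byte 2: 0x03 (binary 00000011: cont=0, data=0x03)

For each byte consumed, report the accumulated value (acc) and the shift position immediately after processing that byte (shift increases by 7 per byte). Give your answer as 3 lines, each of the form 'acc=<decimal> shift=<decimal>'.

Answer: acc=82 shift=7
acc=14674 shift=14
acc=63826 shift=21

Derivation:
byte 0=0xD2: payload=0x52=82, contrib = 82<<0 = 82; acc -> 82, shift -> 7
byte 1=0xF2: payload=0x72=114, contrib = 114<<7 = 14592; acc -> 14674, shift -> 14
byte 2=0x03: payload=0x03=3, contrib = 3<<14 = 49152; acc -> 63826, shift -> 21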